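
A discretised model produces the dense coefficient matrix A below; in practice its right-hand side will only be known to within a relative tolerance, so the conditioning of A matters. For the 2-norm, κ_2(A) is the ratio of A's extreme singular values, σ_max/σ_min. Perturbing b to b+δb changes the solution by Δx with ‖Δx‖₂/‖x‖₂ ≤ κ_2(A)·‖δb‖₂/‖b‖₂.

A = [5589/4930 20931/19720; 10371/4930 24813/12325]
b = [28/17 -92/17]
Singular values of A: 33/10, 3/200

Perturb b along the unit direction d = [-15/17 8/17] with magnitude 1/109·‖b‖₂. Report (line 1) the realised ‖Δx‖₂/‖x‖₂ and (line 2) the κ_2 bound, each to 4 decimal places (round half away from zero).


σ_max = 33/10, σ_min = 3/200
condition number: (33/10) ÷ (3/200) = 220.0000
perturbation bound = 220.0000·1/109 = 2.0183
solve Ax = b  →  x = [183.0303 -193.9394]
2-norm of b is 5.6569; of x, 266.6694
Δx = A⁻¹·δb where δb = 1/109·5.6569·d; ‖Δx‖ = 3.4598
dividing the unrounded norms, ‖Δx‖/‖x‖ = 0.0130
realised/bound (from unrounded values) ≈ 0.0064

0.0130
2.0183


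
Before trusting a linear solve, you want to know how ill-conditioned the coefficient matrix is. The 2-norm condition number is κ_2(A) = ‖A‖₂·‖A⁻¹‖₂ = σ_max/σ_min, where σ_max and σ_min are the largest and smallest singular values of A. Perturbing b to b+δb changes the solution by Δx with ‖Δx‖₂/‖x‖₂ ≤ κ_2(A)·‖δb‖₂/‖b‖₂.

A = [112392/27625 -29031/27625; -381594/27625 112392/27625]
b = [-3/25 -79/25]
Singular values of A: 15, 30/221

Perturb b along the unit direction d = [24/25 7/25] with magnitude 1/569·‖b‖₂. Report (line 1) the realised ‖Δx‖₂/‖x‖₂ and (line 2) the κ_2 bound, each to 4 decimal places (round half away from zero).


σ_max = 15, σ_min = 30/221
κ_2(A) = 15 / (30/221) = 110.5000
perturbation bound = 110.5000·1/569 = 0.1942
solve Ax = b  →  x = [-1.8707 -7.1280]
‖b‖ = 3.1623, ‖x‖ = 7.3694
with δb = [0.0053 0.0016], A·Δx = δb → ‖Δx‖ = 0.0409
dividing the unrounded norms, ‖Δx‖/‖x‖ = 0.0056
tightness: 0.0056 against a bound of 0.1942 (unrounded ratio ≈ 0.0286)

0.0056
0.1942


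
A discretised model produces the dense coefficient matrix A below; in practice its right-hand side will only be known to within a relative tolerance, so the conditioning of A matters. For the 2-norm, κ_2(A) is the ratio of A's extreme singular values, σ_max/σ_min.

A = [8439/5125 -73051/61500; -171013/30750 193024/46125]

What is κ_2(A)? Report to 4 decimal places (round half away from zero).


184.5000

form AᵀA = [50894797/1512900 -114508037/4538700; -114508037/4538700 1030656433/54464400] with trace 114514765/2178576 and determinant 707281/8714304
eigenvalues of AᵀA: λ = (tr ± √(tr²−4·det))/2 = 841/16, 841/544644
so κ_2 = √((841/16) / (841/544644)) = 184.5000


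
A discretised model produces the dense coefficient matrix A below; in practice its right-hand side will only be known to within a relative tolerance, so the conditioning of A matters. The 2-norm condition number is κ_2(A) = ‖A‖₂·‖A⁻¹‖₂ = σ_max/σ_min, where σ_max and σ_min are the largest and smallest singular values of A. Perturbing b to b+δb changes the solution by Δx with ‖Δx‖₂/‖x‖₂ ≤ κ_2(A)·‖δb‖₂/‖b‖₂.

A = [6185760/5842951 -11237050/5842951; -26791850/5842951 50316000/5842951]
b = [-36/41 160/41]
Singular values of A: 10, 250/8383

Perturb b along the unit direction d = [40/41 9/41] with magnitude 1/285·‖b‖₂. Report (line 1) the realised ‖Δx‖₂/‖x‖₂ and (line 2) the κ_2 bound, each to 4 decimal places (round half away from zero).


1.1766
1.1766

σ_max = 10, σ_min = 250/8383
κ_2(A) = 10 / (250/8383) = 335.3200
κ_2(A)·‖δb‖/‖b‖ = 1.1766
solve Ax = b  →  x = [-0.1882 0.3529]
‖b‖ = 4.0000, ‖x‖ = 0.4000
with δb = [0.0137 0.0031], A·Δx = δb → ‖Δx‖ = 0.4706
realised ‖Δx‖/‖x‖ = 1.1766
so the bound is sharp here: realised error equals the bound


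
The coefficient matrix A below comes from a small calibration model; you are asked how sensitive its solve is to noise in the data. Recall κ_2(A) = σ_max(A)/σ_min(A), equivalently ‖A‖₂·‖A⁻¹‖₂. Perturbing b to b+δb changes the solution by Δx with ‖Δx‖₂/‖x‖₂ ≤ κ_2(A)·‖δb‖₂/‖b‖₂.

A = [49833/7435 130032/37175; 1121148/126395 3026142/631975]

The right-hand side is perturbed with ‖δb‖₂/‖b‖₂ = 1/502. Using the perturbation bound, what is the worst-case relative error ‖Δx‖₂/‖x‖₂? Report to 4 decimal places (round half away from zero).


AᵀA = [78986183913/639027841 210617588664/3195139205; 210617588664/3195139205 561761607204/15975696025]; tr = 8776526661/55279225, det = 63011844/55279225
eigenvalues of AᵀA: λ = (tr ± √(tr²−4·det))/2 = 3969/25, 15876/2211169
κ_2(A) = √(λ_max/λ_min) = √((3969/25) / (15876/2211169)) = 148.7000
perturbation bound = 148.7000·1/502 = 0.2962

0.2962


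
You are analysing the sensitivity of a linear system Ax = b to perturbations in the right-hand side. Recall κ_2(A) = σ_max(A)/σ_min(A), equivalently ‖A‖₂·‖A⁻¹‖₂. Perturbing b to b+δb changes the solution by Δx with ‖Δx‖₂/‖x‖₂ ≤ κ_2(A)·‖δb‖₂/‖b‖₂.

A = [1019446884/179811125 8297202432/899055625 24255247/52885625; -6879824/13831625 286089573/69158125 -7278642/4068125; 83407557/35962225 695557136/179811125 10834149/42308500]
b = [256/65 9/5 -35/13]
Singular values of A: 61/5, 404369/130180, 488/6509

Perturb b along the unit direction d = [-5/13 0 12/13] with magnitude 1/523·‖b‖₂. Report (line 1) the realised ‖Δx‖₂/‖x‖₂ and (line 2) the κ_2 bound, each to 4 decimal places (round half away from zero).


0.0024
0.3111

from the listed singular values, σ₁ = 61/5, σ_n = 488/6509
condition number: (61/5) ÷ (488/6509) = 162.7250
worst-case relative error ≤ 162.7250 × 1/523 = 0.3111
solve Ax = b  →  x = [28.1339 -14.7261 -42.8751]
‖b‖₂ = 5.0990 and ‖x‖₂ = 53.3540
with δb = [-0.0037 0.0000 0.0090], A·Δx = δb → ‖Δx‖ = 0.1300
relative error = 0.0024
so the bound overstates the realised error by a factor of ≈ 127.6557 (computed from the unrounded values)


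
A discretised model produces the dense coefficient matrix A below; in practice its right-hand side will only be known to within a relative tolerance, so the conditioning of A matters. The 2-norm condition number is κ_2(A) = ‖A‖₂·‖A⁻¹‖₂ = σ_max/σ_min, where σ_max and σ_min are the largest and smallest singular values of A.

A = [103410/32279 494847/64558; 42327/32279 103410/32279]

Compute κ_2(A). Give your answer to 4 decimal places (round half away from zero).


382.0000

M = AᵀA = [73876941/6165289 177296445/6165289; 177296445/6165289 1702059561/24661156]. tr(M)=11819925/145924, det(M)=6561/145924
char-poly roots: 81 and 81/145924
σ_max=√81=9, σ_min=√(81/145924)=(9/382) → κ = 382.0000


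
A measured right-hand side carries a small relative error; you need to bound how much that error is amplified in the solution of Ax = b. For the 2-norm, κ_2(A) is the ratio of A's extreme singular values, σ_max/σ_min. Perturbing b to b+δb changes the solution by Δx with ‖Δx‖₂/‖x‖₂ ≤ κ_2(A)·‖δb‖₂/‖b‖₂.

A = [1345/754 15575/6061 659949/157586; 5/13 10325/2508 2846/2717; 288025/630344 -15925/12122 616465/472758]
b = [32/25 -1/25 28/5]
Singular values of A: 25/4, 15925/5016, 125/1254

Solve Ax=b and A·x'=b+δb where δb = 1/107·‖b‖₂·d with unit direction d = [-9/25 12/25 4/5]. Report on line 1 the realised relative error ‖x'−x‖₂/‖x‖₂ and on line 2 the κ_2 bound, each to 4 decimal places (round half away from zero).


σ_max = 25/4, σ_min = 125/1254
κ_2(A) = (25/4) / (125/1254) = 62.7000
worst-case relative error ≤ 62.7000 × 1/107 = 0.5860
solve Ax = b  →  x = [-36.6479 -0.7530 16.3779]
‖b‖ = 5.7446, ‖x‖ = 40.1481
δb = ε·‖b‖·d = [-0.0193 0.0258 0.0430]; solving A·Δx = δb gives ‖Δx‖ = 0.5386
dividing the unrounded norms, ‖Δx‖/‖x‖ = 0.0134
tightness: 0.0134 against a bound of 0.5860 (unrounded ratio ≈ 0.0229)

0.0134
0.5860


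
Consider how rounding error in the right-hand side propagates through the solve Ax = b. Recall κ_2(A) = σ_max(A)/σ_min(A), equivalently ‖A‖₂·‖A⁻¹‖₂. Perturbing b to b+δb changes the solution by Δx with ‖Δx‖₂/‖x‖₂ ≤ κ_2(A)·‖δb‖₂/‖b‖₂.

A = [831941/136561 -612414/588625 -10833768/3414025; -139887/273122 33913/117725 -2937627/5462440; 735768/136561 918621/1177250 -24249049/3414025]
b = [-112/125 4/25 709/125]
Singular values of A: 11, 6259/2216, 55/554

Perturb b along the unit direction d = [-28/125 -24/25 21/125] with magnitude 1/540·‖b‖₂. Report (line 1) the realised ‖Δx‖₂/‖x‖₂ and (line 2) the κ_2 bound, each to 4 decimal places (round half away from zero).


0.0105
0.2052

σ_max = 11, σ_min = 55/554
κ_2(A) = 11 / (55/554) = 110.8000
worst-case relative error ≤ 110.8000 × 1/540 = 0.2052
solve Ax = b  →  x = [2.6706 9.5541 2.2768]
‖b‖₂ = 5.7446 and ‖x‖₂ = 10.1783
Δx = A⁻¹·δb where δb = 1/540·5.7446·d; ‖Δx‖ = 0.1072
dividing the unrounded norms, ‖Δx‖/‖x‖ = 0.0105
tightness: 0.0105 against a bound of 0.2052 (unrounded ratio ≈ 0.0513)


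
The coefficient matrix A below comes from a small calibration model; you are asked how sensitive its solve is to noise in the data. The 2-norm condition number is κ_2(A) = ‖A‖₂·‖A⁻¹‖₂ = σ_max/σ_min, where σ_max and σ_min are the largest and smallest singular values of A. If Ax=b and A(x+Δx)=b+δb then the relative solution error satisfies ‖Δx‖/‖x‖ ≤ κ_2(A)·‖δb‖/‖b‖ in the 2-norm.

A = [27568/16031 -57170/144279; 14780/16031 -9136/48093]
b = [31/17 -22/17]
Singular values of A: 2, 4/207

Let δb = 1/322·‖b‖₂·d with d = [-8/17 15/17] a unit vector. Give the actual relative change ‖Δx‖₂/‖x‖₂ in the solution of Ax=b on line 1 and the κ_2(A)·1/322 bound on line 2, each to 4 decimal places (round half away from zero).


σ_max = 2, σ_min = 4/207
κ = σ_max/σ_min = 2/(4/207) = 103.5000
perturbation bound = 103.5000·1/322 = 0.3214
solve Ax = b  →  x = [-22.2317 -101.0854]
‖b‖ = 2.2361, ‖x‖ = 103.5012
δb = ε·‖b‖·d = [-0.0033 0.0061]; solving A·Δx = δb gives ‖Δx‖ = 0.3594
realised ‖Δx‖/‖x‖ = 0.0035
tightness: 0.0035 against a bound of 0.3214 (unrounded ratio ≈ 0.0108)

0.0035
0.3214


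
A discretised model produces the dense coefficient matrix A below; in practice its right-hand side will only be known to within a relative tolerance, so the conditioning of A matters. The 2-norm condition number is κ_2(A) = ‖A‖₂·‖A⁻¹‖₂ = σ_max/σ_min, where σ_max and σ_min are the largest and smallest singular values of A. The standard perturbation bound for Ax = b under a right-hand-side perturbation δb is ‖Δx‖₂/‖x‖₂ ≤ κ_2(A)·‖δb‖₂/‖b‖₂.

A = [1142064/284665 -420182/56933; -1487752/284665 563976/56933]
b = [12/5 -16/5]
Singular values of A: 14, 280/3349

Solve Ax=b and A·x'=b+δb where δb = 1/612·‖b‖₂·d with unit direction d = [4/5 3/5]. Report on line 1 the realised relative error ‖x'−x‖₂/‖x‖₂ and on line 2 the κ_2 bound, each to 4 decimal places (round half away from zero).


0.2736
0.2736

from the listed singular values, σ₁ = 14, σ_n = 280/3349
κ = σ_max/σ_min = 14/(280/3349) = 167.4500
perturbation bound = 167.4500·1/612 = 0.2736
solve Ax = b  →  x = [0.1345 -0.2521]
‖b‖₂ = 4.0000 and ‖x‖₂ = 0.2857
Δx = A⁻¹·δb where δb = 1/612·4.0000·d; ‖Δx‖ = 0.0782
dividing the unrounded norms, ‖Δx‖/‖x‖ = 0.2736
tightness: 0.2736 against a bound of 0.2736; the bound is attained (ratio 1)


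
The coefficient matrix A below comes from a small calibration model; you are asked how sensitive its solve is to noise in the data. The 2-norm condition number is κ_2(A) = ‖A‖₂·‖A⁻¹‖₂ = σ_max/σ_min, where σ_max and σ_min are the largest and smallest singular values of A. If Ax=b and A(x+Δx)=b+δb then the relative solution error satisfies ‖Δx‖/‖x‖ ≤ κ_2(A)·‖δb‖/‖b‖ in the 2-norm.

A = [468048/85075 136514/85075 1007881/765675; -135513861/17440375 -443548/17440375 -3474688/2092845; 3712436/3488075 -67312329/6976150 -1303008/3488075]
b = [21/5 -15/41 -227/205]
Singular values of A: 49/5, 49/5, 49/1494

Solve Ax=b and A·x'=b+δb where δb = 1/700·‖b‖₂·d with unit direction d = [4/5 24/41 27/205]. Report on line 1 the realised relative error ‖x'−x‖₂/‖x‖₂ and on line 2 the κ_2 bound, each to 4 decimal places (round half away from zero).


0.0021
0.4269

from the listed singular values, σ₁ = 49/5, σ_n = 49/1494
κ_2(A) = (49/5) / (49/1494) = 298.8000
κ_2(A)·‖δb‖/‖b‖ = 0.4269
solve Ax = b  →  x = [-19.0174 -5.4404 89.3056]
‖b‖₂ = 4.3589 and ‖x‖₂ = 91.4700
Δx = A⁻¹·δb where δb = 1/700·4.3589·d; ‖Δx‖ = 0.1899
relative error = 0.0021
tightness: 0.0021 against a bound of 0.4269 (unrounded ratio ≈ 0.0049)


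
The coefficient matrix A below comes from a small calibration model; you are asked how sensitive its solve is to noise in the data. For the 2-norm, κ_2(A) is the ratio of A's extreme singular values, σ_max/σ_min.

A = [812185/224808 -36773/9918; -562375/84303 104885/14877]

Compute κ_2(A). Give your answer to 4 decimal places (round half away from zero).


M = AᵀA = [90580627225/1573867584 -71326678885/1180400688; -71326678885/1180400688 56173734661/885300516]. tr(M)=2038056361/16842816, det(M)=9150625/16842816
solving λ² − 2038056361/16842816·λ + 9150625/16842816 = 0 gives λ = 121, 75625/16842816
so κ_2 = √(121 / (75625/16842816)) = 164.1600

164.1600


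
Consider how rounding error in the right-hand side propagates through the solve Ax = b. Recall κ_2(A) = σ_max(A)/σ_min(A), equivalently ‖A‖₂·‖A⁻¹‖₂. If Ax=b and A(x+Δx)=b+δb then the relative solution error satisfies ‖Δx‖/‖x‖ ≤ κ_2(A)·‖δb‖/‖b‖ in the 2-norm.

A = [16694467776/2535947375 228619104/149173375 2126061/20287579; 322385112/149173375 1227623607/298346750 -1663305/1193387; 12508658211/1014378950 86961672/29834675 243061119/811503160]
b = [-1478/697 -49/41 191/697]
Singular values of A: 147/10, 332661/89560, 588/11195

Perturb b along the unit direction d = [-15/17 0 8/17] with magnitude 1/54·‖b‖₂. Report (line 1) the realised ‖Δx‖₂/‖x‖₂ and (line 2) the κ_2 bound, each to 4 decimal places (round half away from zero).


0.0227
5.1829

largest singular value 147/10, smallest 588/11195
condition number: (147/10) ÷ (588/11195) = 279.8750
perturbation bound = 279.8750·1/54 = 5.1829
solve Ax = b  →  x = [-4.0965 13.8020 35.2527]
‖b‖ = 2.4495, ‖x‖ = 38.0792
δb = ε·‖b‖·d = [-0.0400 0.0000 0.0213]; solving A·Δx = δb gives ‖Δx‖ = 0.8636
relative error = 0.0227
tightness: 0.0227 against a bound of 5.1829 (unrounded ratio ≈ 0.0044)


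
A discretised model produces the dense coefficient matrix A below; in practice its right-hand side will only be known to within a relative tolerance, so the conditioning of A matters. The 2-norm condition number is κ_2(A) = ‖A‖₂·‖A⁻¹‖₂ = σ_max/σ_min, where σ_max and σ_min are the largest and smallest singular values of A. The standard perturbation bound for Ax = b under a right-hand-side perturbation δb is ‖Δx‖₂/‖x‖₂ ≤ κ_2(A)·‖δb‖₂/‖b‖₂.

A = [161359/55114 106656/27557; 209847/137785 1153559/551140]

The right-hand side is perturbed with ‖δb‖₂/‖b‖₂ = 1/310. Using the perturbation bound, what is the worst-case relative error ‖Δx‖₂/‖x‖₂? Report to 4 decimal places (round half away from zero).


0.4183

M = AᵀA = [2861803549/262764100 3815107857/262764100; 3815107857/262764100 20349132529/1051056400]. tr(M)=1271853869/42042256, det(M)=9150625/168169024
solving λ² − 1271853869/42042256·λ + 9150625/168169024 = 0 gives λ = 121/4, 75625/42042256
κ = σ_max/σ_min = (11/2)/(275/6484) = 129.6800
perturbation bound = 129.6800·1/310 = 0.4183


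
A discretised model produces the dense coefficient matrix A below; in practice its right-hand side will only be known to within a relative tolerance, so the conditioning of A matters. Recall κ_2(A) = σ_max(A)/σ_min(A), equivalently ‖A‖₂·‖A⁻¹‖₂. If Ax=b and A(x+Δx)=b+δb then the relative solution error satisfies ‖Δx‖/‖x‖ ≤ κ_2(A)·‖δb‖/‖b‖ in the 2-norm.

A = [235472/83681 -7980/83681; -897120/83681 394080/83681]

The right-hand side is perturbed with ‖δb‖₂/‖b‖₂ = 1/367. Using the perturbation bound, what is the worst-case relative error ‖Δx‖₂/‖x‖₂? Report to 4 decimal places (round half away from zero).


M = AᵀA = [511761664/4165681 -211431360/4165681; -211431360/4165681 92422800/4165681]. tr(M)=3575056/24649, det(M)=3686400/24649
solving λ² − 3575056/24649·λ + 3686400/24649 = 0 gives λ = 144, 25600/24649
σ_max=√144=12, σ_min=√(25600/24649)=(160/157) → κ = 11.7750
perturbation bound = 11.7750·1/367 = 0.0321

0.0321


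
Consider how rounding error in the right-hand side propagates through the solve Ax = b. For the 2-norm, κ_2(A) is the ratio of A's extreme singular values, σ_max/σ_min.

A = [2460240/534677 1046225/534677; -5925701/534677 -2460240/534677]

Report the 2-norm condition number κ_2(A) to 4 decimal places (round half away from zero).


329.0320

form AᵀA = [243590018929/1691594641 101494740960/1691594641; 101494740960/1691594641 42292116025/1691594641] with trace 285882134954/1691594641 and determinant 446265625/1691594641
eigenvalues of AᵀA: λ = (tr ± √(tr²−4·det))/2 = 169, 2640625/1691594641
κ = σ_max/σ_min = 13/(1625/41129) = 329.0320


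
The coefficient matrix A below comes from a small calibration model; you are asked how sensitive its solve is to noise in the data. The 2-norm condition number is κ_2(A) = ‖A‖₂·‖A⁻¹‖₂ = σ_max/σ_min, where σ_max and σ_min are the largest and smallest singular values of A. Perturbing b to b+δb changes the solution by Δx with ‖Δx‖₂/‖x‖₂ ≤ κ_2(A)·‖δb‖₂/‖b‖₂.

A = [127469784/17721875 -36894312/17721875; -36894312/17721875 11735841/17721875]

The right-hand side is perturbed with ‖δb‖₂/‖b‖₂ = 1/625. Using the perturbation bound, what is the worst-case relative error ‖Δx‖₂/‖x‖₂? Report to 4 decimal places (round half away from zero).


M = AᵀA = [28175577745536/502503765625 -8217433217448/502503765625; -8217433217448/502503765625 2398272355089/502503765625]. tr(M)=48918160161/804006025, det(M)=148060224/804006025
solving λ² − 48918160161/804006025·λ + 148060224/804006025 = 0 gives λ = 1521/25, 97344/32160241
κ_2(A) = √(λ_max/λ_min) = √((1521/25) / (97344/32160241)) = 141.7750
perturbation bound = 141.7750·1/625 = 0.2268

0.2268


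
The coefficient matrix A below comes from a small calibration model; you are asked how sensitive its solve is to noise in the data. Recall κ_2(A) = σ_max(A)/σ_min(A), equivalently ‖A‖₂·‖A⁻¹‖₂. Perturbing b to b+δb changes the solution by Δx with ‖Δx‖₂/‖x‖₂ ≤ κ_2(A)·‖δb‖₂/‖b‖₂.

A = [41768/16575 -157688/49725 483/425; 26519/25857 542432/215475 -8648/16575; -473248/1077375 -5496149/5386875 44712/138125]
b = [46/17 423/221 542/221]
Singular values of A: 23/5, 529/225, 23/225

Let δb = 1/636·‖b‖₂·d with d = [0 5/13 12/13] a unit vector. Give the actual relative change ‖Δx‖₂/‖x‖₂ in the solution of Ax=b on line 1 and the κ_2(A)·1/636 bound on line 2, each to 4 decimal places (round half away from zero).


σ_max = 23/5, σ_min = 23/225
κ_2(A) = (23/5) / (23/225) = 45.0000
perturbation bound = 45.0000·1/636 = 0.0708
solve Ax = b  →  x = [-2.2148 7.5272 28.2957]
‖b‖ = 4.1231, ‖x‖ = 29.3634
re-solving with b+δb shifts x by Δx of norm 0.0634
dividing the unrounded norms, ‖Δx‖/‖x‖ = 0.0022
so the bound overstates the realised error by a factor of ≈ 32.7597 (computed from the unrounded values)

0.0022
0.0708


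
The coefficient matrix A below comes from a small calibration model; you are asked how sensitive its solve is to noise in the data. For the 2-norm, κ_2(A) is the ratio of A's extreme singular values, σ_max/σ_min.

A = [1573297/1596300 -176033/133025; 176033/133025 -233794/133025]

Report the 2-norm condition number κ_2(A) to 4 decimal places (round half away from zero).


399.0750

form AᵀA = [277499212441/101926947600 -30832708049/8493912300; -30832708049/8493912300 3425890061/707826025] with trace 30833095249/4077077904 and determinant 366025/1019269476
solving λ² − 30833095249/4077077904·λ + 366025/1019269476 = 0 gives λ = 121/16, 12100/254817369
κ_2(A) = √(λ_max/λ_min) = √((121/16) / (12100/254817369)) = 399.0750


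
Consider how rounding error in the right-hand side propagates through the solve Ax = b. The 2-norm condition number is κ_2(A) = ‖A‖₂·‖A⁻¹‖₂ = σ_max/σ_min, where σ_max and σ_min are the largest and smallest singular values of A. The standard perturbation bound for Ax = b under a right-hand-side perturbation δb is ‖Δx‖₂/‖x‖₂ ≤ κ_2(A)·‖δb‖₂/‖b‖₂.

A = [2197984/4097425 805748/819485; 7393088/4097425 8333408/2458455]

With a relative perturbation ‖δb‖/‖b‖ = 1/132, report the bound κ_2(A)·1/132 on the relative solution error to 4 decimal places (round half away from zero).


2.7389

AᵀA = [95182214144/26862226609 535381458560/80586679827; 535381458560/80586679827 3011550298000/241760039481]; tr = 13384741264/836539929, det = 1638400/836539929
λ_max, λ_min = (13384741264/836539929 ± √179145816356145623296/699799052811325041)/2 = 16, 102400/836539929
so κ_2 = √(16 / (102400/836539929)) = 361.5375
bound on ‖Δx‖/‖x‖: κ·ε = 361.5375·1/132 = 2.7389


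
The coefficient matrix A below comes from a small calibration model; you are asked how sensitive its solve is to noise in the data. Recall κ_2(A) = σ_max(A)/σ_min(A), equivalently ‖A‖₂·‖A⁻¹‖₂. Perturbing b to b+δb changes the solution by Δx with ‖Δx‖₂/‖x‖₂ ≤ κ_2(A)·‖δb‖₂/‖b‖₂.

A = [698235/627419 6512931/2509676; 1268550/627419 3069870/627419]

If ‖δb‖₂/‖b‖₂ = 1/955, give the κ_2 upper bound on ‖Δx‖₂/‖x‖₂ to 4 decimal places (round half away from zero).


M = AᵀA = [7255194525/1362126649 69635608065/5448506596; 69635608065/5448506596 668525603049/21794026384]. tr(M)=4642655121/128958736, det(M)=1265625/32239684
eigenvalues of AᵀA: λ = (tr ± √(tr²−4·det))/2 = 36, 140625/128958736
κ = σ_max/σ_min = 6/(375/11356) = 181.6960
bound on ‖Δx‖/‖x‖: κ·ε = 181.6960·1/955 = 0.1903

0.1903


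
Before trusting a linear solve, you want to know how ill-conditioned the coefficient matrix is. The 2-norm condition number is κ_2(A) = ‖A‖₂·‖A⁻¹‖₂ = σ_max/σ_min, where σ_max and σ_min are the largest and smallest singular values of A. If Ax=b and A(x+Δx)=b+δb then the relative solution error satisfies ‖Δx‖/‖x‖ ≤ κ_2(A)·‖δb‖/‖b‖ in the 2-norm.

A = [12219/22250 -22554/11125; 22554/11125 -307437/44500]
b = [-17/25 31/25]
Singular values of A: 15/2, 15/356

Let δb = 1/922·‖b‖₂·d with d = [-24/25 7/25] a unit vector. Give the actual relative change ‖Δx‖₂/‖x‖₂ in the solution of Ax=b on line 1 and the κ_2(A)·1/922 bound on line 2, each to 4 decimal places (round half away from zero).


0.0015
0.1931

σ_max = 15/2, σ_min = 15/356
condition number: (15/2) ÷ (15/356) = 178.0000
bound on ‖Δx‖/‖x‖: κ·ε = 178.0000·1/922 = 0.1931
solve Ax = b  →  x = [22.8213 6.5173]
‖b‖ = 1.4142, ‖x‖ = 23.7337
with δb = [-0.0015 0.0004], A·Δx = δb → ‖Δx‖ = 0.0364
relative error = 0.0015
realised/bound (from unrounded values) ≈ 0.0079


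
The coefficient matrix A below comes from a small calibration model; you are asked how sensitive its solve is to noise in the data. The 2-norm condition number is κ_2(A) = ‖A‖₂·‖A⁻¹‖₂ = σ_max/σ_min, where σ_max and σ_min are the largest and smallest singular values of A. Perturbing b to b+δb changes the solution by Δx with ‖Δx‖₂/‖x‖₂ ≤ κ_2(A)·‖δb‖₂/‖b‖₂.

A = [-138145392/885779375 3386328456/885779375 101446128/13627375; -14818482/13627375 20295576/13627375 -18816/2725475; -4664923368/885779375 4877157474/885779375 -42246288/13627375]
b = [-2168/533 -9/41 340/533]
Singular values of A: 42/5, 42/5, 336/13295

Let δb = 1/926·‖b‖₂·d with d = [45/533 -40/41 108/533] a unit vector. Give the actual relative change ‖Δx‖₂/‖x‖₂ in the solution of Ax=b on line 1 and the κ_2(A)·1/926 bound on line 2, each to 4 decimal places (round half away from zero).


σ_max = 42/5, σ_min = 336/13295
κ_2(A) = (42/5) / (336/13295) = 332.3750
worst-case relative error ≤ 332.3750 × 1/926 = 0.3589
solve Ax = b  →  x = [-0.0352 -0.1752 -0.4571]
‖b‖ = 4.1231, ‖x‖ = 0.4908
re-solving with b+δb shifts x by Δx of norm 0.1762
dividing the unrounded norms, ‖Δx‖/‖x‖ = 0.3589
so the bound is sharp here: realised error equals the bound

0.3589
0.3589


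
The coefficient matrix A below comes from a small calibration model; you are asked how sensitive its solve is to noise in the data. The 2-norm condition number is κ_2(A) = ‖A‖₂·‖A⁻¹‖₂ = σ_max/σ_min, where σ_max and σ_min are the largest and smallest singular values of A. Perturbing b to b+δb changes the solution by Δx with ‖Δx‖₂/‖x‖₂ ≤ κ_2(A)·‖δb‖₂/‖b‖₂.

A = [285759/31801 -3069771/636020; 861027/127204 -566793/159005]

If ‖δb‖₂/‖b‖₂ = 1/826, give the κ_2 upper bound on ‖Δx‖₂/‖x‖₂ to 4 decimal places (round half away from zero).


M = AᵀA = [2047898792025/16180857616 -68261938380/1011303601; -68261938380/1011303601 582542514801/16180857616]. tr(M)=1315220653413/8090428808, det(M)=105706265625/258893721856
char-poly roots: 2601/16 and 40640625/16180857616
κ = σ_max/σ_min = (51/4)/(6375/127204) = 254.4080
worst-case relative error ≤ 254.4080 × 1/826 = 0.3080

0.3080


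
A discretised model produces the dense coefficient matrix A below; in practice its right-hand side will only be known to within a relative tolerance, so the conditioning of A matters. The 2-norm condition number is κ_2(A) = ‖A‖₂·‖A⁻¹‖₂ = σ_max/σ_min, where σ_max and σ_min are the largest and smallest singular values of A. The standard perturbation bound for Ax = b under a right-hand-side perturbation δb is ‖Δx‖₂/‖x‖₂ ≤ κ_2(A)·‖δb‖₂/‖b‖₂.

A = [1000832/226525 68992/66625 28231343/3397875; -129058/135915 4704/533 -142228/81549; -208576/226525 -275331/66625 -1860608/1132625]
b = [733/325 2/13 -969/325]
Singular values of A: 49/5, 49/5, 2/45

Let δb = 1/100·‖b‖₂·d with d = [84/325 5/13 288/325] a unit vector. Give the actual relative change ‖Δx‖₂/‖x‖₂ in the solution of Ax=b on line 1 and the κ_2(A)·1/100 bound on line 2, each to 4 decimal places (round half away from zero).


σ_max = 49/5, σ_min = 2/45
κ_2(A) = (49/5) / (2/45) = 220.5000
worst-case relative error ≤ 220.5000 × 1/100 = 2.2050
solve Ax = b  →  x = [39.8359 0.1667 -20.9327]
‖b‖₂ = 3.7417 and ‖x‖₂ = 45.0012
re-solving with b+δb shifts x by Δx of norm 0.8419
dividing the unrounded norms, ‖Δx‖/‖x‖ = 0.0187
tightness: 0.0187 against a bound of 2.2050 (unrounded ratio ≈ 0.0085)

0.0187
2.2050


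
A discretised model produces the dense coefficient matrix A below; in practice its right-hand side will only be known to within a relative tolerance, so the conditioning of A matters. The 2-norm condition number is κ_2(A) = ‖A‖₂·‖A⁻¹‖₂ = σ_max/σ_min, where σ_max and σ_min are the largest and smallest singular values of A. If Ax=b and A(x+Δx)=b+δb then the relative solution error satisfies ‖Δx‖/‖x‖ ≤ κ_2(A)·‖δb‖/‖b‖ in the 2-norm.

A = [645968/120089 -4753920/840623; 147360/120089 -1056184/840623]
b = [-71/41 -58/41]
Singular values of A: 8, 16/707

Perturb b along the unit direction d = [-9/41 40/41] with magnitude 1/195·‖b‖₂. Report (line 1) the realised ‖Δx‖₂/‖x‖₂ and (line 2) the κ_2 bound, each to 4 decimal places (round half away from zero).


0.0115
1.8128

from the listed singular values, σ₁ = 8, σ_n = 16/707
condition number: 8 ÷ (16/707) = 353.5000
κ_2(A)·‖δb‖/‖b‖ = 1.8128
solve Ax = b  →  x = [-32.1703 -30.2931]
‖b‖ = 2.2361, ‖x‖ = 44.1882
δb = ε·‖b‖·d = [-0.0025 0.0112]; solving A·Δx = δb gives ‖Δx‖ = 0.5067
relative error = 0.0115
realised/bound (from unrounded values) ≈ 0.0063


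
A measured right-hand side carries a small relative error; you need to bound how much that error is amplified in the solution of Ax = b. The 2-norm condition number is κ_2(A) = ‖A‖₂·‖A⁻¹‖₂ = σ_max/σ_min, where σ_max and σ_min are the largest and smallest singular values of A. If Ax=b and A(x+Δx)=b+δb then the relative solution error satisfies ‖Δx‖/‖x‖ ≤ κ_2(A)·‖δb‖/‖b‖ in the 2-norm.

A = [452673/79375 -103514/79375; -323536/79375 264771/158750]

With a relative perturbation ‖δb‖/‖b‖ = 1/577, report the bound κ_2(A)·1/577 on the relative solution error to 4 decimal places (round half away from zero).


0.0220

M = AᵀA = [12383535529/252015625 -3587578722/252015625; -3587578722/252015625 4518571009/1008062500]. tr(M)=86484341/1612900, det(M)=28398241/1612900
solving λ² − 86484341/1612900·λ + 28398241/1612900 = 0 gives λ = 5329/100, 5329/16129
κ_2(A) = √(λ_max/λ_min) = √((5329/100) / (5329/16129)) = 12.7000
κ_2(A)·‖δb‖/‖b‖ = 0.0220


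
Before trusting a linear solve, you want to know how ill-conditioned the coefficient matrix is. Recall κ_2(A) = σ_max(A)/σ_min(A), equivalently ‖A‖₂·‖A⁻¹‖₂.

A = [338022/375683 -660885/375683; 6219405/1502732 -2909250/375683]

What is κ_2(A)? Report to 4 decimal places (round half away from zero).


AᵀA = [1417543497/79021712 -332214345/9877714; -332214345/9877714 311456925/4938857]; tr = 376520841/4648336, det = 455625/4648336
solving λ² − 376520841/4648336·λ + 455625/4648336 = 0 gives λ = 81, 5625/4648336
so κ_2 = √(81 / (5625/4648336)) = 258.7200

258.7200


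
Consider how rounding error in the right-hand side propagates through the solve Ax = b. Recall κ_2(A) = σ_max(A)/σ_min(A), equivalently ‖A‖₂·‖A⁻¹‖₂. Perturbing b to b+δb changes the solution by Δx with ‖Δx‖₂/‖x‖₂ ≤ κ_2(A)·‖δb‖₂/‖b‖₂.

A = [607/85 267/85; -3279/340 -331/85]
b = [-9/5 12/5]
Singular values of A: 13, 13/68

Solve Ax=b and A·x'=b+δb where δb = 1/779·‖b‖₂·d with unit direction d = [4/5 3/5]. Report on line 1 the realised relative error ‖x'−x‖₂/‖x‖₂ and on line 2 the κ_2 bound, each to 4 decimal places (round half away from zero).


σ_max = 13, σ_min = 13/68
condition number: 13 ÷ (13/68) = 68.0000
κ_2(A)·‖δb‖/‖b‖ = 0.0873
solve Ax = b  →  x = [-0.2130 -0.0888]
‖b‖ = 3.0000, ‖x‖ = 0.2308
Δx = A⁻¹·δb where δb = 1/779·3.0000·d; ‖Δx‖ = 0.0201
relative error = 0.0873
tightness: 0.0873 against a bound of 0.0873; the bound is attained (ratio 1)

0.0873
0.0873


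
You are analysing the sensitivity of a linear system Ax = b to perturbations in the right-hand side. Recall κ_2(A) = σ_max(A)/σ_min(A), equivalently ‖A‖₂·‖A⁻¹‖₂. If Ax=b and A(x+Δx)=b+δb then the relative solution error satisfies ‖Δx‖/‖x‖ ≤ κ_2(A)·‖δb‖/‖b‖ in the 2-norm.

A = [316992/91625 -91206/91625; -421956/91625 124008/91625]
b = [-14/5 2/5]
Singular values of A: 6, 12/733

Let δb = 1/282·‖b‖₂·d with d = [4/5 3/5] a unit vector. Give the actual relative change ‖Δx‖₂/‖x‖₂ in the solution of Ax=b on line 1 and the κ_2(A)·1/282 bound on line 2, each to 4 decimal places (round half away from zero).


σ_max = 6, σ_min = 12/733
κ = σ_max/σ_min = 6/(12/733) = 366.5000
perturbation bound = 366.5000·1/282 = 1.2996
solve Ax = b  →  x = [-34.5267 -117.1867]
‖b‖ = 2.8284, ‖x‖ = 122.1671
re-solving with b+δb shifts x by Δx of norm 0.6127
realised ‖Δx‖/‖x‖ = 0.0050
realised/bound (from unrounded values) ≈ 0.0039

0.0050
1.2996


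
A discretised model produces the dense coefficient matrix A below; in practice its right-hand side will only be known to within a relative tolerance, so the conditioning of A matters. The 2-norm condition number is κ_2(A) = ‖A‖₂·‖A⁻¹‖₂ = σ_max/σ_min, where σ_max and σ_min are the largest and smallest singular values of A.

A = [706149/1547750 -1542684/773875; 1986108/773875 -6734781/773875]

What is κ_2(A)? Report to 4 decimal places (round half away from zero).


75.5000

AᵀA = [9683013897/1425062500 -8281192626/356265625; -8281192626/356265625 28398066057/356265625]; tr = 39448089/456020, det = 74805201/57002500
λ_max, λ_min = (39448089/456020 ± √38876503009590009/5198856010000)/2 = 8649/100, 8649/570025
κ = σ_max/σ_min = (93/10)/(93/755) = 75.5000


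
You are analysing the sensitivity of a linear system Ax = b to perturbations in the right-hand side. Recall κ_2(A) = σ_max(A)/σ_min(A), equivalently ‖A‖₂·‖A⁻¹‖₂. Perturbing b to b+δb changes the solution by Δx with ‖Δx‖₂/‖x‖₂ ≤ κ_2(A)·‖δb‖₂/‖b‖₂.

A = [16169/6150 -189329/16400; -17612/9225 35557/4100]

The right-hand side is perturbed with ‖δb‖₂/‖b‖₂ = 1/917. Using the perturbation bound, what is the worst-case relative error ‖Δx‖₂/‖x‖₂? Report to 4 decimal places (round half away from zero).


M = AᵀA = [3506009/332100 -2769487/59040; -2769487/59040 54706609/262400]. tr(M)=22710341/103680, det(M)=1874161/3240000
eigenvalues of AᵀA: λ = (tr ± √(tr²−4·det))/2 = 5476/25, 1369/518400
κ = σ_max/σ_min = (74/5)/(37/720) = 288.0000
perturbation bound = 288.0000·1/917 = 0.3141

0.3141


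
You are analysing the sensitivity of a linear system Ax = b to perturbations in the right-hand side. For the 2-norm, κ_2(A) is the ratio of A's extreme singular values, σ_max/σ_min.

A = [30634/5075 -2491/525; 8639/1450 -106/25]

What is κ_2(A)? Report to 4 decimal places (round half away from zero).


42.0000

form AᵀA = [8811833/122500 -4952267/91875; -4952267/91875 11160157/275625] with trace 991577/8820 and determinant 7890481/1102500
solving λ² − 991577/8820·λ + 7890481/1102500 = 0 gives λ = 2809/25, 2809/44100
κ_2(A) = √(λ_max/λ_min) = √((2809/25) / (2809/44100)) = 42.0000


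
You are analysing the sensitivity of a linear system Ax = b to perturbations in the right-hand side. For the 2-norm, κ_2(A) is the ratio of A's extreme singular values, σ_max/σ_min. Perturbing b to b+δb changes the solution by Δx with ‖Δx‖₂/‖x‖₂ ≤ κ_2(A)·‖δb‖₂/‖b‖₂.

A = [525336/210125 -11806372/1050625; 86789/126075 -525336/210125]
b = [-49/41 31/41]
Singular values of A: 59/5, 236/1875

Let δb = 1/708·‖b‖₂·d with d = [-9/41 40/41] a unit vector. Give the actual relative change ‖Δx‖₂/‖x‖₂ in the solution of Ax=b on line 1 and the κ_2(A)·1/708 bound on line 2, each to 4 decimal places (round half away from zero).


0.0020
0.1324

from the listed singular values, σ₁ = 59/5, σ_n = 236/1875
κ_2(A) = (59/5) / (236/1875) = 93.7500
worst-case relative error ≤ 93.7500 × 1/708 = 0.1324
solve Ax = b  →  x = [7.7325 1.8267]
‖b‖₂ = 1.4142 and ‖x‖₂ = 7.9454
Δx = A⁻¹·δb where δb = 1/708·1.4142·d; ‖Δx‖ = 0.0159
relative error = 0.0020
so the bound overstates the realised error by a factor of ≈ 66.2950 (computed from the unrounded values)


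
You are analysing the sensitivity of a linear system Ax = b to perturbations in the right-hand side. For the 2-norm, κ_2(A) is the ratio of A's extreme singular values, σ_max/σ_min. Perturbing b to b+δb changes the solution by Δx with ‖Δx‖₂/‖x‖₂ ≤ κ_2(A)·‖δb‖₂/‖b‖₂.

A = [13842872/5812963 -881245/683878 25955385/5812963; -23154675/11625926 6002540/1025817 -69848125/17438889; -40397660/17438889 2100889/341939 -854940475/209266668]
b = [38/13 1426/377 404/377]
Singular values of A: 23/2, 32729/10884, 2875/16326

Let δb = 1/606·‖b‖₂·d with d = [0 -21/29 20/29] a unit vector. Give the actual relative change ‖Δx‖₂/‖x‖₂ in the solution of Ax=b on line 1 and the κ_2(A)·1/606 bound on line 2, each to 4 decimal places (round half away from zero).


σ_max = 23/2, σ_min = 2875/16326
condition number: (23/2) ÷ (2875/16326) = 65.3040
worst-case relative error ≤ 65.3040 × 1/606 = 0.1078
solve Ax = b  →  x = [10.4179 1.0433 -4.6005]
‖b‖ = 4.8990, ‖x‖ = 11.4362
re-solving with b+δb shifts x by Δx of norm 0.0459
relative error = 0.0040
so the bound overstates the realised error by a factor of ≈ 26.8456 (computed from the unrounded values)

0.0040
0.1078


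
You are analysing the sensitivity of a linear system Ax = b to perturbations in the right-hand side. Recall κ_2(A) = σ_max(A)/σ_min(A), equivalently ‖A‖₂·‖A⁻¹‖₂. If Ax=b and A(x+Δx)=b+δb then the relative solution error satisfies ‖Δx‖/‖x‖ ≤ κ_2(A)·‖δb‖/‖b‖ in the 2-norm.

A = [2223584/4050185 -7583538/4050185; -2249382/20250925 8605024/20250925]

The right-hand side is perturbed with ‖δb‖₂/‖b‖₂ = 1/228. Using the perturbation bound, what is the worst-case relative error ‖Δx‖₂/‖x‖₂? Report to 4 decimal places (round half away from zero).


0.6932

form AᵀA = [76542453604/243961905625 -262297340928/243961905625; -262297340928/243961905625 899344231396/243961905625] with trace 1561418696/390339049 and determinant 250000/390339049
eigenvalues of AᵀA: λ = (tr ± √(tr²−4·det))/2 = 4, 62500/390339049
κ_2(A) = √(λ_max/λ_min) = √(4 / (62500/390339049)) = 158.0560
bound on ‖Δx‖/‖x‖: κ·ε = 158.0560·1/228 = 0.6932


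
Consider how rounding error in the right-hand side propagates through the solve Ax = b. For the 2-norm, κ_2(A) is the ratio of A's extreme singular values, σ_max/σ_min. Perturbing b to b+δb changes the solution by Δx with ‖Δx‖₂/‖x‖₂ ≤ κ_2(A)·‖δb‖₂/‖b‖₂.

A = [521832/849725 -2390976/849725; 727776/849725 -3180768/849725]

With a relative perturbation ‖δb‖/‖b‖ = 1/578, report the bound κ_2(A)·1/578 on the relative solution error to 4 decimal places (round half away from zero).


M = AᵀA = [32078661696/28881303025 -5700119040/1155252121; -5700119040/1155252121 633362052096/28881303025]. tr(M)=395860032/17181025, det(M)=5308416/429525625
λ_max, λ_min = (395860032/17181025 ± √250704915664896/472300192081)/2 = 576/25, 9216/17181025
κ = σ_max/σ_min = (24/5)/(96/4145) = 207.2500
worst-case relative error ≤ 207.2500 × 1/578 = 0.3586

0.3586


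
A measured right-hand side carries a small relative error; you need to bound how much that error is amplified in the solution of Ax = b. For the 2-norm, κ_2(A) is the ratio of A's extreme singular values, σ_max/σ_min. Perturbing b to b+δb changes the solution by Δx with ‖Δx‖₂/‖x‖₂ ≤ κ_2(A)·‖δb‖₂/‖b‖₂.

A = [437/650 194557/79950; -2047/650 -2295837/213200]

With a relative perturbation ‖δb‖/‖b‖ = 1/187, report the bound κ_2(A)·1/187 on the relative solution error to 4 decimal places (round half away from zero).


1.6684

M = AᵀA = [2190589/211250 360461129/10140000; 360461129/10140000 29661132097/243360000]. tr(M)=51495505/389376, det(M)=279841/1557504
char-poly roots: 529/4 and 529/389376
σ_max=√(529/4)=(23/2), σ_min=√(529/389376)=(23/624) → κ = 312.0000
worst-case relative error ≤ 312.0000 × 1/187 = 1.6684


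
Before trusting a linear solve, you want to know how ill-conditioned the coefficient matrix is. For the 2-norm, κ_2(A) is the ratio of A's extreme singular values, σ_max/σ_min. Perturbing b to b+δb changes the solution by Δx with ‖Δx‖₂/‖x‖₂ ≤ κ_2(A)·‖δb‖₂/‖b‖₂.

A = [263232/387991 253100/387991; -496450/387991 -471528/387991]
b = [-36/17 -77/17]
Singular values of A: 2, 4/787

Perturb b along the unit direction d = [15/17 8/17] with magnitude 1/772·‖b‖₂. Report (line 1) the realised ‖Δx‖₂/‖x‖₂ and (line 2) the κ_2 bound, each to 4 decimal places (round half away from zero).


0.0016
0.5097

from the listed singular values, σ₁ = 2, σ_n = 4/787
condition number: 2 ÷ (4/787) = 393.5000
bound on ‖Δx‖/‖x‖: κ·ε = 393.5000·1/772 = 0.5097
solve Ax = b  →  x = [543.8448 -568.8621]
2-norm of b is 5.0000; of x, 787.0014
with δb = [0.0057 0.0030], A·Δx = δb → ‖Δx‖ = 1.2743
dividing the unrounded norms, ‖Δx‖/‖x‖ = 0.0016
so the bound overstates the realised error by a factor of ≈ 314.8006 (computed from the unrounded values)
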